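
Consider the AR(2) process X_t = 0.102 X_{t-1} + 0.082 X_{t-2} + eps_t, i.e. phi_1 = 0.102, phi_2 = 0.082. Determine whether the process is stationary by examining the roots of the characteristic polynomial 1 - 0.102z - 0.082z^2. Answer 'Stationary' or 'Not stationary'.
\text{Stationary}

The AR(p) characteristic polynomial is P(z) = 1 - 0.102z - 0.082z^2.
Stationarity requires all roots to lie outside the unit circle, i.e. |z| > 1 for every root.
Set 1 + (-0.102) z + (-0.082) z^2 = 0, i.e. a z^2 + b z + c = 0 with a = -0.082, b = -0.102, c = 1.
Discriminant D = b^2 - 4ac = (-0.102)^2 - 4*(-0.082)*1 = 0.010404 - (-0.328) = 0.338404.
D >= 0, so the roots are real: z = (-b +/- sqrt(D)) / (2a) = (0.102 +/- 0.581725) / (-0.164).
  z_1 = (0.102 + 0.581725) / (-0.164) = -4.1691,   |z_1| = 4.1691.
  z_2 = (0.102 - 0.581725) / (-0.164) = 2.9252,   |z_2| = 2.9252.
Moduli of all roots: 4.1691, 2.9252.
All moduli strictly greater than 1? Yes.
Verdict: Stationary.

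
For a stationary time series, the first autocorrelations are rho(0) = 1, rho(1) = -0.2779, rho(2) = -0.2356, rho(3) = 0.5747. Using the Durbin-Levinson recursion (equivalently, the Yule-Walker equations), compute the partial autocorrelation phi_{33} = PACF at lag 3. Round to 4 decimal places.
\phi_{33} = 0.4810

The PACF at lag k is phi_{kk}, the last component of the solution
to the Yule-Walker system G_k phi = r_k where
  (G_k)_{ij} = rho(|i - j|), (r_k)_i = rho(i), i,j = 1..k.
Equivalently, Durbin-Levinson gives phi_{kk} iteratively:
  phi_{11} = rho(1)
  phi_{kk} = [rho(k) - sum_{j=1..k-1} phi_{k-1,j} rho(k-j)]
            / [1 - sum_{j=1..k-1} phi_{k-1,j} rho(j)],
  phi_{k,j} = phi_{k-1,j} - phi_{kk} phi_{k-1,k-j},  j = 1..k-1.
Step k = 1:
  phi_11 = rho(1) = -0.2779.
Step k = 2:
  phi_22 = [rho(2) - phi_11 rho(1)] / [1 - phi_11 rho(1)] = [-0.2356 - (-0.2779)(-0.2779)] / [1 - (-0.2779)(-0.2779)]
         = -0.31282841 / 0.92277159 = -0.33901.
  Update: phi_21 = phi_11 - phi_22 phi_11 = -0.2779 - (-0.33901)(-0.2779) = -0.372111.
Step k = 3:
  phi_33 = [rho(3) - phi_21 rho(2) - phi_22 rho(1)] / [1 - phi_21 rho(1) - phi_22 rho(2)]
    numerator   = 0.5747 - (-0.372111)(-0.2356) - (-0.33901)(-0.2779) = 0.39281994
    denominator = 1 - (-0.372111)(-0.2779) - (-0.33901)(-0.2356) = 0.81671976
  phi_33 = 0.39281994 / 0.81671976 = 0.481.
Therefore phi_{33} = 0.4810.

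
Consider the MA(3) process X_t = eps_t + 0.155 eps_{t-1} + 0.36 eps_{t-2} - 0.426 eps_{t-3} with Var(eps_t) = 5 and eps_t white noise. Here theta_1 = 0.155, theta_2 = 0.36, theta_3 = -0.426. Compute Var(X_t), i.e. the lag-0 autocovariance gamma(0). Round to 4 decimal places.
\gamma(0) = 6.6755

For an MA(q) process X_t = eps_t + sum_i theta_i eps_{t-i} with
Var(eps_t) = sigma^2, the variance is
  gamma(0) = sigma^2 * (1 + sum_i theta_i^2).
  sum_i theta_i^2 = (0.155)^2 + (0.36)^2 + (-0.426)^2 = 0.024025 + 0.1296 + 0.181476 = 0.335101.
  gamma(0) = 5 * (1 + 0.335101) = 5 * 1.335101 = 6.675505, which rounds to 6.6755.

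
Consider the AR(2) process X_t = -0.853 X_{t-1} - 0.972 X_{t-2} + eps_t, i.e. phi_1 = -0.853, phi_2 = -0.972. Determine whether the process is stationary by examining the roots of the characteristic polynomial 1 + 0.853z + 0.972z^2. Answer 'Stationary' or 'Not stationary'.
\text{Stationary}

The AR(p) characteristic polynomial is P(z) = 1 + 0.853z + 0.972z^2.
Stationarity requires all roots to lie outside the unit circle, i.e. |z| > 1 for every root.
Set 1 + (0.853) z + (0.972) z^2 = 0, i.e. a z^2 + b z + c = 0 with a = 0.972, b = 0.853, c = 1.
Discriminant D = b^2 - 4ac = (0.853)^2 - 4*(0.972)*1 = 0.727609 - (3.888) = -3.160391.
D < 0, so the roots are the complex-conjugate pair z = (-b +/- i sqrt(-D)) / (2a) = -0.4388 +/- 0.9145i.
For a conjugate pair |z|^2 = z * conj(z) = (product of roots) = c/a = 1/(0.972) = 1.028807, so |z| = sqrt(1.028807) = 1.0143 for both roots.
Moduli of all roots: 1.0143, 1.0143.
All moduli strictly greater than 1? Yes.
Verdict: Stationary.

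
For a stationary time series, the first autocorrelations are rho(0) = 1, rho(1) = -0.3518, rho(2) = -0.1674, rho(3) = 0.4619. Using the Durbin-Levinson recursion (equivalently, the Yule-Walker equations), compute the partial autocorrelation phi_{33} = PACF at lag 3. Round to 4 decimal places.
\phi_{33} = 0.3419

The PACF at lag k is phi_{kk}, the last component of the solution
to the Yule-Walker system G_k phi = r_k where
  (G_k)_{ij} = rho(|i - j|), (r_k)_i = rho(i), i,j = 1..k.
Equivalently, Durbin-Levinson gives phi_{kk} iteratively:
  phi_{11} = rho(1)
  phi_{kk} = [rho(k) - sum_{j=1..k-1} phi_{k-1,j} rho(k-j)]
            / [1 - sum_{j=1..k-1} phi_{k-1,j} rho(j)],
  phi_{k,j} = phi_{k-1,j} - phi_{kk} phi_{k-1,k-j},  j = 1..k-1.
Step k = 1:
  phi_11 = rho(1) = -0.3518.
Step k = 2:
  phi_22 = [rho(2) - phi_11 rho(1)] / [1 - phi_11 rho(1)] = [-0.1674 - (-0.3518)(-0.3518)] / [1 - (-0.3518)(-0.3518)]
         = -0.29116324 / 0.87623676 = -0.332288.
  Update: phi_21 = phi_11 - phi_22 phi_11 = -0.3518 - (-0.332288)(-0.3518) = -0.468699.
Step k = 3:
  phi_33 = [rho(3) - phi_21 rho(2) - phi_22 rho(1)] / [1 - phi_21 rho(1) - phi_22 rho(2)]
    numerator   = 0.4619 - (-0.468699)(-0.1674) - (-0.332288)(-0.3518) = 0.26654075
    denominator = 1 - (-0.468699)(-0.3518) - (-0.332288)(-0.1674) = 0.77948662
  phi_33 = 0.26654075 / 0.77948662 = 0.3419.
Therefore phi_{33} = 0.3419.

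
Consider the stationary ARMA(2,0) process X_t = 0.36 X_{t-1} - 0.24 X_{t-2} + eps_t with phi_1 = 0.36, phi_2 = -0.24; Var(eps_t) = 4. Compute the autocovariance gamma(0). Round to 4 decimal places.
\gamma(0) = 4.6352

Multiply the model equation by X_{t-k} and take expectations. With theta_0 = psi_0 = 1 and psi_j the MA(infinity) weights, this gives
  gamma(k) - sum_i phi_i gamma(k-i) = c_k,
  c_k = sigma^2 * sum_{j=k..q} theta_j psi_{j-k}   (c_k = 0 for k > q),
using gamma(-m) = gamma(m).
Pure AR (q = 0): c_0 = sigma^2 = 4, c_k = 0 for k >= 1.
Equations for k = 0, 1, 2 (AR order 2, c_2 = 0):
  (E0) gamma(0) = phi_1 gamma(1) + phi_2 gamma(2) + c_0
  (E1) gamma(1) = phi_1 gamma(0) + phi_2 gamma(1) + c_1
  (E2) gamma(2) = phi_1 gamma(1) + phi_2 gamma(0)
From (E1): gamma(1) = A gamma(0) + B with
  A = phi_1 / (1 - phi_2) = 0.36 / 1.24 = 0.290323,   B = c_1 / (1 - phi_2) = 0 / 1.24 = 0.
Insert (E2) into (E0): gamma(0) (1 - phi_2^2) = phi_1 (1 + phi_2) gamma(1) + c_0.
  phi_1 (1 + phi_2) = (0.36)(0.76) = 0.2736,   1 - phi_2^2 = 0.9424.
Replace gamma(1) by A gamma(0) + B and collect gamma(0):
  gamma(0) [0.9424 - (0.2736)(0.290323)] = c_0 = 4
  gamma(0) * 0.862968 = 4
  gamma(0) = 4 / 0.862968 = 4.635167.
Therefore gamma(0) = 4.6352 (to 4 decimal places).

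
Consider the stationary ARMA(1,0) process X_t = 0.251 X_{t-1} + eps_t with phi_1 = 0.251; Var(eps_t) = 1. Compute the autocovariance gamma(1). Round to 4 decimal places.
\gamma(1) = 0.2679

Multiply the model equation by X_{t-k} and take expectations. With theta_0 = psi_0 = 1 and psi_j the MA(infinity) weights, this gives
  gamma(k) - sum_i phi_i gamma(k-i) = c_k,
  c_k = sigma^2 * sum_{j=k..q} theta_j psi_{j-k}   (c_k = 0 for k > q),
using gamma(-m) = gamma(m).
Pure AR (q = 0): c_0 = sigma^2 = 1, c_k = 0 for k >= 1.
Equations for k = 0 and k = 1 (AR order 1):
  gamma(0) = phi_1 gamma(1) + c_0
  gamma(1) = phi_1 gamma(0) + c_1
Substituting the second into the first: gamma(0) (1 - phi_1^2) = c_0 + phi_1 c_1, so
  gamma(0) = c_0 / (1 - phi_1^2) = 1 / (1 - (0.251)^2) = 1 / 0.936999 = 1.067237.
  gamma(1) = phi_1 gamma(0) = (0.251)(1.067237) = 0.267876.
Therefore gamma(1) = 0.2679 (to 4 decimal places).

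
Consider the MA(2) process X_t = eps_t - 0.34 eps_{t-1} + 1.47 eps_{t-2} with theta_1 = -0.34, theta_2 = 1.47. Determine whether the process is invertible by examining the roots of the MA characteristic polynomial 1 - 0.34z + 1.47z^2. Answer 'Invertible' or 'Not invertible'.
\text{Not invertible}

The MA(q) characteristic polynomial is P(z) = 1 - 0.34z + 1.47z^2.
Invertibility requires all roots to lie outside the unit circle, i.e. |z| > 1 for every root.
Set 1 + (-0.34) z + (1.47) z^2 = 0, i.e. a z^2 + b z + c = 0 with a = 1.47, b = -0.34, c = 1.
Discriminant D = b^2 - 4ac = (-0.34)^2 - 4*(1.47)*1 = 0.1156 - (5.88) = -5.7644.
D < 0, so the roots are the complex-conjugate pair z = (-b +/- i sqrt(-D)) / (2a) = 0.1156 +/- 0.8166i.
For a conjugate pair |z|^2 = z * conj(z) = (product of roots) = c/a = 1/(1.47) = 0.680272, so |z| = sqrt(0.680272) = 0.8248 for both roots.
Moduli of all roots: 0.8248, 0.8248.
All moduli strictly greater than 1? No.
Verdict: Not invertible.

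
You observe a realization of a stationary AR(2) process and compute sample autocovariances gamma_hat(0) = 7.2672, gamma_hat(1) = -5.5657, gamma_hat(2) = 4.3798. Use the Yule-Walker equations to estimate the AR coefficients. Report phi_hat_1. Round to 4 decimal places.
\hat\phi_{1} = -0.7360

The Yule-Walker equations for an AR(p) process read, in matrix form,
  Gamma_p phi = r_p,   with   (Gamma_p)_{ij} = gamma(|i - j|),
                       (r_p)_i = gamma(i),   i,j = 1..p.
Substitute the sample gammas (Toeplitz matrix and right-hand side of size 2):
  Gamma_p = [[7.2672, -5.5657], [-5.5657, 7.2672]]
  r_p     = [-5.5657, 4.3798]
Written out:
  7.2672 phi_1 - 5.5657 phi_2 = -5.5657
  -5.5657 phi_1 + 7.2672 phi_2 = 4.3798
Solve by Cramer's rule:
  det = gamma(0)^2 - gamma(1)^2 = (7.2672)^2 - (-5.5657)^2 = 52.81219584 - 30.97701649 = 21.83517935
  phi_hat_1 = [gamma(1) gamma(0) - gamma(1) gamma(2)] / det = [(-5.5657)(7.2672) - (-5.5657)(4.3798)] / 21.83517935 = -16.07040218 / 21.83517935 = -0.736
  phi_hat_2 = [gamma(0) gamma(2) - gamma(1)^2] / det = [(7.2672)(4.3798) - (-5.5657)^2] / 21.83517935 = 0.85186607 / 21.83517935 = 0.039
So phi_hat = [-0.7360, 0.0390].
Therefore phi_hat_1 = -0.7360.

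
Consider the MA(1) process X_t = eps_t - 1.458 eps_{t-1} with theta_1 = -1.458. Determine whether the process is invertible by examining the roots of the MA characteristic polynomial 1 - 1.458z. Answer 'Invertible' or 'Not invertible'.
\text{Not invertible}

The MA(q) characteristic polynomial is P(z) = 1 - 1.458z.
Invertibility requires all roots to lie outside the unit circle, i.e. |z| > 1 for every root.
This is linear in z: 1 + (-1.458) z = 0  =>  z = -1/(-1.458) = 0.685871,  |z| = 0.685871.
Moduli of all roots: 0.6859.
All moduli strictly greater than 1? No.
Verdict: Not invertible.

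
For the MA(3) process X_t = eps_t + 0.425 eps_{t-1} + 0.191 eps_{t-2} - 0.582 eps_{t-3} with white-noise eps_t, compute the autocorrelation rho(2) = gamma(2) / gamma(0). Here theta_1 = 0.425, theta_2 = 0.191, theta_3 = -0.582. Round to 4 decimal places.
\rho(2) = -0.0362

For an MA(q) process with theta_0 = 1, the autocovariance is
  gamma(k) = sigma^2 * sum_{i=0..q-k} theta_i * theta_{i+k},
and rho(k) = gamma(k) / gamma(0). Sigma^2 cancels.
  numerator   = (1)*(0.191) + (0.425)*(-0.582) = -0.05635.
  denominator = (1)^2 + (0.425)^2 + (0.191)^2 + (-0.582)^2 = 1.55583.
  rho(2) = -0.05635 / 1.55583 = -0.0362.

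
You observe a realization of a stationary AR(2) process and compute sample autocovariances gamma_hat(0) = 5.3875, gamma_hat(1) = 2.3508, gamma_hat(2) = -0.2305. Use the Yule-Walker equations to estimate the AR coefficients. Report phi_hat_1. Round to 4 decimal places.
\hat\phi_{1} = 0.5620

The Yule-Walker equations for an AR(p) process read, in matrix form,
  Gamma_p phi = r_p,   with   (Gamma_p)_{ij} = gamma(|i - j|),
                       (r_p)_i = gamma(i),   i,j = 1..p.
Substitute the sample gammas (Toeplitz matrix and right-hand side of size 2):
  Gamma_p = [[5.3875, 2.3508], [2.3508, 5.3875]]
  r_p     = [2.3508, -0.2305]
Written out:
  5.3875 phi_1 + 2.3508 phi_2 = 2.3508
  2.3508 phi_1 + 5.3875 phi_2 = -0.2305
Solve by Cramer's rule:
  det = gamma(0)^2 - gamma(1)^2 = (5.3875)^2 - (2.3508)^2 = 29.02515625 - 5.52626064 = 23.49889561
  phi_hat_1 = [gamma(1) gamma(0) - gamma(1) gamma(2)] / det = [(2.3508)(5.3875) - (2.3508)(-0.2305)] / 23.49889561 = 13.2067944 / 23.49889561 = 0.562
  phi_hat_2 = [gamma(0) gamma(2) - gamma(1)^2] / det = [(5.3875)(-0.2305) - (2.3508)^2] / 23.49889561 = -6.76807939 / 23.49889561 = -0.288
So phi_hat = [0.5620, -0.2880].
Therefore phi_hat_1 = 0.5620.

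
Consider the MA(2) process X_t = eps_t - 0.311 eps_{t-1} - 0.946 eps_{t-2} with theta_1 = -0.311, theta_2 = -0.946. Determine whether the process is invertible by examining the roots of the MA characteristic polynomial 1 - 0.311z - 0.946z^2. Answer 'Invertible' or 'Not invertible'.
\text{Not invertible}

The MA(q) characteristic polynomial is P(z) = 1 - 0.311z - 0.946z^2.
Invertibility requires all roots to lie outside the unit circle, i.e. |z| > 1 for every root.
Set 1 + (-0.311) z + (-0.946) z^2 = 0, i.e. a z^2 + b z + c = 0 with a = -0.946, b = -0.311, c = 1.
Discriminant D = b^2 - 4ac = (-0.311)^2 - 4*(-0.946)*1 = 0.096721 - (-3.784) = 3.880721.
D >= 0, so the roots are real: z = (-b +/- sqrt(D)) / (2a) = (0.311 +/- 1.969955) / (-1.892).
  z_1 = (0.311 + 1.969955) / (-1.892) = -1.2056,   |z_1| = 1.2056.
  z_2 = (0.311 - 1.969955) / (-1.892) = 0.8768,   |z_2| = 0.8768.
Moduli of all roots: 1.2056, 0.8768.
All moduli strictly greater than 1? No.
Verdict: Not invertible.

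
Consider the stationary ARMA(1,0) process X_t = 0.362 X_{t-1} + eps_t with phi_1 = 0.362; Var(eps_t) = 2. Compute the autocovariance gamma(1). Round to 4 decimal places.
\gamma(1) = 0.8332

Multiply the model equation by X_{t-k} and take expectations. With theta_0 = psi_0 = 1 and psi_j the MA(infinity) weights, this gives
  gamma(k) - sum_i phi_i gamma(k-i) = c_k,
  c_k = sigma^2 * sum_{j=k..q} theta_j psi_{j-k}   (c_k = 0 for k > q),
using gamma(-m) = gamma(m).
Pure AR (q = 0): c_0 = sigma^2 = 2, c_k = 0 for k >= 1.
Equations for k = 0 and k = 1 (AR order 1):
  gamma(0) = phi_1 gamma(1) + c_0
  gamma(1) = phi_1 gamma(0) + c_1
Substituting the second into the first: gamma(0) (1 - phi_1^2) = c_0 + phi_1 c_1, so
  gamma(0) = c_0 / (1 - phi_1^2) = 2 / (1 - (0.362)^2) = 2 / 0.868956 = 2.301613.
  gamma(1) = phi_1 gamma(0) = (0.362)(2.301613) = 0.833184.
Therefore gamma(1) = 0.8332 (to 4 decimal places).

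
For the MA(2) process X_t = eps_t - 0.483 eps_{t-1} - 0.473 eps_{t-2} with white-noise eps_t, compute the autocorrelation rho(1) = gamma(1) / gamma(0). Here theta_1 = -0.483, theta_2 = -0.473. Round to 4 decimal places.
\rho(1) = -0.1747

For an MA(q) process with theta_0 = 1, the autocovariance is
  gamma(k) = sigma^2 * sum_{i=0..q-k} theta_i * theta_{i+k},
and rho(k) = gamma(k) / gamma(0). Sigma^2 cancels.
  numerator   = (1)*(-0.483) + (-0.483)*(-0.473) = -0.254541.
  denominator = (1)^2 + (-0.483)^2 + (-0.473)^2 = 1.457018.
  rho(1) = -0.254541 / 1.457018 = -0.1747.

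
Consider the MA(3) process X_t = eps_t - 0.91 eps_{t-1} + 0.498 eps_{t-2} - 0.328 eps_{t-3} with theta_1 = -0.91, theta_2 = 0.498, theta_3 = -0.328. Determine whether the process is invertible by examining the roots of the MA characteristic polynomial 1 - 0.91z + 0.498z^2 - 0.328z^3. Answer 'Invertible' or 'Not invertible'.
\text{Invertible}

The MA(q) characteristic polynomial is P(z) = 1 - 0.91z + 0.498z^2 - 0.328z^3.
Invertibility requires all roots to lie outside the unit circle, i.e. |z| > 1 for every root.
Degree 3: look for a simple real root z0 first, then factor out (1 - z/z0) and solve the remaining quadratic.
Testing z0 = 1.25: P(1.25) = 1 + (-0.91)(1.25) + (0.498)(1.25)^2 + (-0.328)(1.25)^3
  = 1 + (-1.1375) + (0.778125) + (-0.640625) = 0.  So z_0 = 1.25 is a root, |z_0| = 1.25.
Divide out the factor (1 - 0.8 z) = (1 - z/z0) (since 1/z0 = 0.8):
  P(z) = (1 - 0.8 z)(1 + (-0.11) z + (0.41) z^2)
  [check: z-coef -0.11 - (0.8) = -0.91; z^2-coef 0.41 - (0.8)(-0.11) = 0.498; z^3-coef -(0.8)(0.41) = -0.328.]
Remaining roots from the quadratic factor 1 + (-0.11) z + (0.41) z^2:
  Set 1 + (-0.11) z + (0.41) z^2 = 0, i.e. a z^2 + b z + c = 0 with a = 0.41, b = -0.11, c = 1.
  Discriminant D = b^2 - 4ac = (-0.11)^2 - 4*(0.41)*1 = 0.0121 - (1.64) = -1.6279.
  D < 0, so the roots are the complex-conjugate pair z = (-b +/- i sqrt(-D)) / (2a) = 0.1341 +/- 1.556i.
  For a conjugate pair |z|^2 = z * conj(z) = (product of roots) = c/a = 1/(0.41) = 2.439024, so |z| = sqrt(2.439024) = 1.5617 for both roots.
Moduli of all roots: 1.2500, 1.5617, 1.5617.
All moduli strictly greater than 1? Yes.
Verdict: Invertible.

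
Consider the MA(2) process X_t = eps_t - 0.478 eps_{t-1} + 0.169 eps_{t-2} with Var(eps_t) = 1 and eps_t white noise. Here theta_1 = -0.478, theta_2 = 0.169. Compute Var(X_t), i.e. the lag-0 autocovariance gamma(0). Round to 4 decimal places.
\gamma(0) = 1.2570

For an MA(q) process X_t = eps_t + sum_i theta_i eps_{t-i} with
Var(eps_t) = sigma^2, the variance is
  gamma(0) = sigma^2 * (1 + sum_i theta_i^2).
  sum_i theta_i^2 = (-0.478)^2 + (0.169)^2 = 0.228484 + 0.028561 = 0.257045.
  gamma(0) = 1 * (1 + 0.257045) = 1 * 1.257045 = 1.257045, which rounds to 1.2570.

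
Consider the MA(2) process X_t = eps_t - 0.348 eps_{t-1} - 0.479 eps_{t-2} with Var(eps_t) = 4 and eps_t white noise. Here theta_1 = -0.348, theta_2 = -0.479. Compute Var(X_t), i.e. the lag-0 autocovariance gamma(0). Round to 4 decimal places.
\gamma(0) = 5.4022

For an MA(q) process X_t = eps_t + sum_i theta_i eps_{t-i} with
Var(eps_t) = sigma^2, the variance is
  gamma(0) = sigma^2 * (1 + sum_i theta_i^2).
  sum_i theta_i^2 = (-0.348)^2 + (-0.479)^2 = 0.121104 + 0.229441 = 0.350545.
  gamma(0) = 4 * (1 + 0.350545) = 4 * 1.350545 = 5.40218, which rounds to 5.4022.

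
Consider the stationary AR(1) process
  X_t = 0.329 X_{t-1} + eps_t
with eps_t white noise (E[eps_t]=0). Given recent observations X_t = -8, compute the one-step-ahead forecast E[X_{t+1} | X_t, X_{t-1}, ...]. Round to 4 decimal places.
E[X_{t+1} \mid \mathcal F_t] = -2.6320

For an AR(p) model X_t = c + sum_i phi_i X_{t-i} + eps_t, the
one-step-ahead conditional mean is
  E[X_{t+1} | X_t, ...] = c + sum_i phi_i X_{t+1-i}.
Substitute known values:
  E[X_{t+1} | ...] = (0.329) * (-8)
                   = -2.6320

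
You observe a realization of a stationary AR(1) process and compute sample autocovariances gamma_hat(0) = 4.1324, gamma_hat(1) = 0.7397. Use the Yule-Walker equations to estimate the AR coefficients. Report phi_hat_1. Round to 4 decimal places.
\hat\phi_{1} = 0.1790

The Yule-Walker equations for an AR(p) process read, in matrix form,
  Gamma_p phi = r_p,   with   (Gamma_p)_{ij} = gamma(|i - j|),
                       (r_p)_i = gamma(i),   i,j = 1..p.
Substitute the sample gammas (Toeplitz matrix and right-hand side of size 1):
  Gamma_p = [[4.1324]]
  r_p     = [0.7397]
With p = 1 this is the single equation gamma(0) phi_1 = gamma(1):
  phi_hat_1 = gamma(1) / gamma(0) = 0.7397 / 4.1324 = 0.1790.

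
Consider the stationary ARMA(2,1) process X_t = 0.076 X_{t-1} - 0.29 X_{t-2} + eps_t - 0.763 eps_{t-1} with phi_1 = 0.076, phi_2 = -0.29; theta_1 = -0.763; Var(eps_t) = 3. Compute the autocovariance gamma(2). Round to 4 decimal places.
\gamma(2) = -1.5353

Multiply the model equation by X_{t-k} and take expectations. With theta_0 = psi_0 = 1 and psi_j the MA(infinity) weights, this gives
  gamma(k) - sum_i phi_i gamma(k-i) = c_k,
  c_k = sigma^2 * sum_{j=k..q} theta_j psi_{j-k}   (c_k = 0 for k > q),
using gamma(-m) = gamma(m).
psi-weights needed (psi_j = theta_j + sum_i phi_i psi_{j-i}):
  psi_1 = theta_1 + phi_1 = -0.763 + (0.076) = -0.687
Right-hand sides:
  c_0 = sigma^2 (1 + theta_1 psi_1) = 3 * (1 + (-0.763)(-0.687)) = 3 * 1.524181 = 4.572543
  c_1 = sigma^2 theta_1 = 3 * (-0.763) = -2.289
  c_2 = 0
Equations for k = 0, 1, 2 (AR order 2, c_2 = 0):
  (E0) gamma(0) = phi_1 gamma(1) + phi_2 gamma(2) + c_0
  (E1) gamma(1) = phi_1 gamma(0) + phi_2 gamma(1) + c_1
  (E2) gamma(2) = phi_1 gamma(1) + phi_2 gamma(0)
From (E1): gamma(1) = A gamma(0) + B with
  A = phi_1 / (1 - phi_2) = 0.076 / 1.29 = 0.058915,   B = c_1 / (1 - phi_2) = -2.289 / 1.29 = -1.774419.
Insert (E2) into (E0): gamma(0) (1 - phi_2^2) = phi_1 (1 + phi_2) gamma(1) + c_0.
  phi_1 (1 + phi_2) = (0.076)(0.71) = 0.05396,   1 - phi_2^2 = 0.9159.
Replace gamma(1) by A gamma(0) + B and collect gamma(0):
  gamma(0) [0.9159 - (0.05396)(0.058915)] = (0.05396)(-1.774419) + 4.572543
  gamma(0) * 0.912721 = 4.476795
  gamma(0) = 4.476795 / 0.912721 = 4.904889.
  gamma(1) = A gamma(0) + B = (0.058915)(4.904889) + (-1.774419) = -1.485448.
  gamma(2) = phi_1 gamma(1) + phi_2 gamma(0) = (0.076)(-1.485448) + (-0.29)(4.904889) = -1.535312.
Therefore gamma(2) = -1.5353 (to 4 decimal places).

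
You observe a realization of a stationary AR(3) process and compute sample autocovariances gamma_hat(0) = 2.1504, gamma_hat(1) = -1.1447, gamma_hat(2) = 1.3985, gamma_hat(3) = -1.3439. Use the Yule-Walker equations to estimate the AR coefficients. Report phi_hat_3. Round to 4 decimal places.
\hat\phi_{3} = -0.3470

The Yule-Walker equations for an AR(p) process read, in matrix form,
  Gamma_p phi = r_p,   with   (Gamma_p)_{ij} = gamma(|i - j|),
                       (r_p)_i = gamma(i),   i,j = 1..p.
Substitute the sample gammas (Toeplitz matrix and right-hand side of size 3):
  Gamma_p = [[2.1504, -1.1447, 1.3985], [-1.1447, 2.1504, -1.1447], [1.3985, -1.1447, 2.1504]]
  r_p     = [-1.1447, 1.3985, -1.3439]
Written out (R1..R3):
  (R1) 2.1504 phi_1 - 1.1447 phi_2 + 1.3985 phi_3 = -1.1447
  (R2) -1.1447 phi_1 + 2.1504 phi_2 - 1.1447 phi_3 = 1.3985
  (R3) 1.3985 phi_1 - 1.1447 phi_2 + 2.1504 phi_3 = -1.3439
Gaussian elimination:
  R2 <- R2 - (-1.1447/2.1504) R1 = R2 - (-0.53232) R1:  1.541054 phi_2 - 0.400251 phi_3 = 0.789154
  R3 <- R3 - (1.3985/2.1504) R1 = R3 - (0.650344) R1:  -0.400251 phi_2 + 1.240894 phi_3 = -0.599451
  R3 <- R3 - (-0.400251/1.541054) R2 = R3 - (-0.259726) R2:  1.136938 phi_3 = -0.394488
Back-substitution:
  phi_hat_3 = -0.394488 / 1.136938 = -0.346974
  phi_hat_2 = (0.789154 - (-0.400251)(-0.346974)) / 1.541054 = 0.421969
  phi_hat_1 = (-1.1447 - (-1.1447)(0.421969) - (1.3985)(-0.346974)) / 2.1504 = -0.082045
So phi_hat = [-0.0820, 0.4220, -0.3470].
Therefore phi_hat_3 = -0.3470.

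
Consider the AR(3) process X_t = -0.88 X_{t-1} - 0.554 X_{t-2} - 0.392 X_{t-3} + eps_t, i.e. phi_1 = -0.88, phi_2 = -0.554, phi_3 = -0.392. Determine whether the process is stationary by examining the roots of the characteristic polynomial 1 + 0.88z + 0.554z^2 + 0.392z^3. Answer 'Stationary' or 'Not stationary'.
\text{Stationary}

The AR(p) characteristic polynomial is P(z) = 1 + 0.88z + 0.554z^2 + 0.392z^3.
Stationarity requires all roots to lie outside the unit circle, i.e. |z| > 1 for every root.
Degree 3: look for a simple real root z0 first, then factor out (1 - z/z0) and solve the remaining quadratic.
Testing z0 = -1.25: P(-1.25) = 1 + (0.88)(-1.25) + (0.554)(-1.25)^2 + (0.392)(-1.25)^3
  = 1 + (-1.1) + (0.865625) + (-0.765625) = 0.  So z_0 = -1.25 is a root, |z_0| = 1.25.
Divide out the factor (1 + 0.8 z) = (1 - z/z0) (since 1/z0 = -0.8):
  P(z) = (1 + 0.8 z)(1 + (0.08) z + (0.49) z^2)
  [check: z-coef 0.08 - (-0.8) = 0.88; z^2-coef 0.49 - (-0.8)(0.08) = 0.554; z^3-coef -(-0.8)(0.49) = 0.392.]
Remaining roots from the quadratic factor 1 + (0.08) z + (0.49) z^2:
  Set 1 + (0.08) z + (0.49) z^2 = 0, i.e. a z^2 + b z + c = 0 with a = 0.49, b = 0.08, c = 1.
  Discriminant D = b^2 - 4ac = (0.08)^2 - 4*(0.49)*1 = 0.0064 - (1.96) = -1.9536.
  D < 0, so the roots are the complex-conjugate pair z = (-b +/- i sqrt(-D)) / (2a) = -0.0816 +/- 1.4262i.
  For a conjugate pair |z|^2 = z * conj(z) = (product of roots) = c/a = 1/(0.49) = 2.040816, so |z| = sqrt(2.040816) = 1.4286 for both roots.
Moduli of all roots: 1.2500, 1.4286, 1.4286.
All moduli strictly greater than 1? Yes.
Verdict: Stationary.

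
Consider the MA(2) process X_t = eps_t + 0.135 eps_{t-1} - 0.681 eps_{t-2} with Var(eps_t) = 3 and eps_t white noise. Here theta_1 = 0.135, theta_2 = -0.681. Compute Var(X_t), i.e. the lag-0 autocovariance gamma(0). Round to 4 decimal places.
\gamma(0) = 4.4460

For an MA(q) process X_t = eps_t + sum_i theta_i eps_{t-i} with
Var(eps_t) = sigma^2, the variance is
  gamma(0) = sigma^2 * (1 + sum_i theta_i^2).
  sum_i theta_i^2 = (0.135)^2 + (-0.681)^2 = 0.018225 + 0.463761 = 0.481986.
  gamma(0) = 3 * (1 + 0.481986) = 3 * 1.481986 = 4.445958, which rounds to 4.4460.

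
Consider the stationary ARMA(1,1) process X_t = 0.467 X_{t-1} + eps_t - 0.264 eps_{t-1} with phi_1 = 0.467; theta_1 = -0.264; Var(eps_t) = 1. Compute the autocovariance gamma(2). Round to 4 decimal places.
\gamma(2) = 0.1063

Multiply the model equation by X_{t-k} and take expectations. With theta_0 = psi_0 = 1 and psi_j the MA(infinity) weights, this gives
  gamma(k) - sum_i phi_i gamma(k-i) = c_k,
  c_k = sigma^2 * sum_{j=k..q} theta_j psi_{j-k}   (c_k = 0 for k > q),
using gamma(-m) = gamma(m).
psi-weights needed (psi_j = theta_j + sum_i phi_i psi_{j-i}):
  psi_1 = theta_1 + phi_1 = -0.264 + (0.467) = 0.203
Right-hand sides:
  c_0 = sigma^2 (1 + theta_1 psi_1) = 1 * (1 + (-0.264)(0.203)) = 1 * 0.946408 = 0.946408
  c_1 = sigma^2 theta_1 = 1 * (-0.264) = -0.264
  c_2 = 0
Equations for k = 0 and k = 1 (AR order 1):
  gamma(0) = phi_1 gamma(1) + c_0
  gamma(1) = phi_1 gamma(0) + c_1
Substituting the second into the first: gamma(0) (1 - phi_1^2) = c_0 + phi_1 c_1, so
  gamma(0) = (c_0 + phi_1 c_1) / (1 - phi_1^2) = (0.946408 + (0.467)(-0.264)) / (1 - (0.467)^2) = 0.82312 / 0.781911 = 1.052703.
  gamma(1) = phi_1 gamma(0) + c_1 = (0.467)(1.052703) + (-0.264) = 0.227612.
For k = 2 (> q): gamma(2) = phi_1 gamma(1) = (0.467)(0.227612) = 0.106295.
Therefore gamma(2) = 0.1063 (to 4 decimal places).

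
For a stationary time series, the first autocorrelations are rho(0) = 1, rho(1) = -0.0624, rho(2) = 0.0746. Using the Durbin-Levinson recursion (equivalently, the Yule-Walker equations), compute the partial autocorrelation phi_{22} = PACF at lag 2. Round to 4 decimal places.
\phi_{22} = 0.0710

The PACF at lag k is phi_{kk}, the last component of the solution
to the Yule-Walker system G_k phi = r_k where
  (G_k)_{ij} = rho(|i - j|), (r_k)_i = rho(i), i,j = 1..k.
Equivalently, Durbin-Levinson gives phi_{kk} iteratively:
  phi_{11} = rho(1)
  phi_{kk} = [rho(k) - sum_{j=1..k-1} phi_{k-1,j} rho(k-j)]
            / [1 - sum_{j=1..k-1} phi_{k-1,j} rho(j)],
  phi_{k,j} = phi_{k-1,j} - phi_{kk} phi_{k-1,k-j},  j = 1..k-1.
Step k = 1:
  phi_11 = rho(1) = -0.0624.
Step k = 2:
  phi_22 = [rho(2) - phi_11 rho(1)] / [1 - phi_11 rho(1)] = [0.0746 - (-0.0624)(-0.0624)] / [1 - (-0.0624)(-0.0624)]
         = 0.07070624 / 0.99610624 = 0.071.
Therefore phi_{22} = 0.0710.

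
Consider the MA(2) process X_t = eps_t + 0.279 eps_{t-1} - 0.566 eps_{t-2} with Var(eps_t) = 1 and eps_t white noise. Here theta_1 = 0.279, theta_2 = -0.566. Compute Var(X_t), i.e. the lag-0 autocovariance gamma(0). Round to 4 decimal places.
\gamma(0) = 1.3982

For an MA(q) process X_t = eps_t + sum_i theta_i eps_{t-i} with
Var(eps_t) = sigma^2, the variance is
  gamma(0) = sigma^2 * (1 + sum_i theta_i^2).
  sum_i theta_i^2 = (0.279)^2 + (-0.566)^2 = 0.077841 + 0.320356 = 0.398197.
  gamma(0) = 1 * (1 + 0.398197) = 1 * 1.398197 = 1.398197, which rounds to 1.3982.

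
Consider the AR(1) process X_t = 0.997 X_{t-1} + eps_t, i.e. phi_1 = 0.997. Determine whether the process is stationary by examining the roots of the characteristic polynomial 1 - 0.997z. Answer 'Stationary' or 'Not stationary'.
\text{Stationary}

The AR(p) characteristic polynomial is P(z) = 1 - 0.997z.
Stationarity requires all roots to lie outside the unit circle, i.e. |z| > 1 for every root.
This is linear in z: 1 + (-0.997) z = 0  =>  z = -1/(-0.997) = 1.003009,  |z| = 1.003009.
Moduli of all roots: 1.0030.
All moduli strictly greater than 1? Yes.
Verdict: Stationary.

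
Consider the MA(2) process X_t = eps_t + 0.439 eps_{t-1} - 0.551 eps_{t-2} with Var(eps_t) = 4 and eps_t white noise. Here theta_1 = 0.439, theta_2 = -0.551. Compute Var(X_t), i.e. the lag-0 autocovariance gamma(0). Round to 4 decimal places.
\gamma(0) = 5.9853

For an MA(q) process X_t = eps_t + sum_i theta_i eps_{t-i} with
Var(eps_t) = sigma^2, the variance is
  gamma(0) = sigma^2 * (1 + sum_i theta_i^2).
  sum_i theta_i^2 = (0.439)^2 + (-0.551)^2 = 0.192721 + 0.303601 = 0.496322.
  gamma(0) = 4 * (1 + 0.496322) = 4 * 1.496322 = 5.985288, which rounds to 5.9853.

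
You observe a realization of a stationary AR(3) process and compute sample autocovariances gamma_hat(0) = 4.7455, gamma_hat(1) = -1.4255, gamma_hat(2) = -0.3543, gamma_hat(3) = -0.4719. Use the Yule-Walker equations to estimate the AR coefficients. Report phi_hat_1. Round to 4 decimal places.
\hat\phi_{1} = -0.3920

The Yule-Walker equations for an AR(p) process read, in matrix form,
  Gamma_p phi = r_p,   with   (Gamma_p)_{ij} = gamma(|i - j|),
                       (r_p)_i = gamma(i),   i,j = 1..p.
Substitute the sample gammas (Toeplitz matrix and right-hand side of size 3):
  Gamma_p = [[4.7455, -1.4255, -0.3543], [-1.4255, 4.7455, -1.4255], [-0.3543, -1.4255, 4.7455]]
  r_p     = [-1.4255, -0.3543, -0.4719]
Written out (R1..R3):
  (R1) 4.7455 phi_1 - 1.4255 phi_2 - 0.3543 phi_3 = -1.4255
  (R2) -1.4255 phi_1 + 4.7455 phi_2 - 1.4255 phi_3 = -0.3543
  (R3) -0.3543 phi_1 - 1.4255 phi_2 + 4.7455 phi_3 = -0.4719
Gaussian elimination:
  R2 <- R2 - (-1.4255/4.7455) R1 = R2 - (-0.30039) R1:  4.317294 phi_2 - 1.531928 phi_3 = -0.782506
  R3 <- R3 - (-0.3543/4.7455) R1 = R3 - (-0.07466) R1:  -1.531928 phi_2 + 4.719048 phi_3 = -0.578328
  R3 <- R3 - (-1.531928/4.317294) R2 = R3 - (-0.354835) R2:  4.175466 phi_3 = -0.855989
Back-substitution:
  phi_hat_3 = -0.855989 / 4.175466 = -0.205004
  phi_hat_2 = (-0.782506 - (-1.531928)(-0.205004)) / 4.317294 = -0.253992
  phi_hat_1 = (-1.4255 - (-1.4255)(-0.253992) - (-0.3543)(-0.205004)) / 4.7455 = -0.391992
So phi_hat = [-0.3920, -0.2540, -0.2050].
Therefore phi_hat_1 = -0.3920.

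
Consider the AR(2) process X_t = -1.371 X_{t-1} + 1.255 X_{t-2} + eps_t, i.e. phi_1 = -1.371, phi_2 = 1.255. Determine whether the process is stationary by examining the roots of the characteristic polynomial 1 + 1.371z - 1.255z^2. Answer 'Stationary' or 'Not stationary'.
\text{Not stationary}

The AR(p) characteristic polynomial is P(z) = 1 + 1.371z - 1.255z^2.
Stationarity requires all roots to lie outside the unit circle, i.e. |z| > 1 for every root.
Set 1 + (1.371) z + (-1.255) z^2 = 0, i.e. a z^2 + b z + c = 0 with a = -1.255, b = 1.371, c = 1.
Discriminant D = b^2 - 4ac = (1.371)^2 - 4*(-1.255)*1 = 1.879641 - (-5.02) = 6.899641.
D >= 0, so the roots are real: z = (-b +/- sqrt(D)) / (2a) = (-1.371 +/- 2.626717) / (-2.51).
  z_1 = (-1.371 + 2.626717) / (-2.51) = -0.5003,   |z_1| = 0.5003.
  z_2 = (-1.371 - 2.626717) / (-2.51) = 1.5927,   |z_2| = 1.5927.
Moduli of all roots: 0.5003, 1.5927.
All moduli strictly greater than 1? No.
Verdict: Not stationary.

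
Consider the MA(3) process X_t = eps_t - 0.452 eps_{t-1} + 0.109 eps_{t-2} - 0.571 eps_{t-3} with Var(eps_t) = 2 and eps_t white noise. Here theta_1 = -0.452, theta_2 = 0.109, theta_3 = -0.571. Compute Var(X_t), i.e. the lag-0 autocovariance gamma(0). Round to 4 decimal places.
\gamma(0) = 3.0845

For an MA(q) process X_t = eps_t + sum_i theta_i eps_{t-i} with
Var(eps_t) = sigma^2, the variance is
  gamma(0) = sigma^2 * (1 + sum_i theta_i^2).
  sum_i theta_i^2 = (-0.452)^2 + (0.109)^2 + (-0.571)^2 = 0.204304 + 0.011881 + 0.326041 = 0.542226.
  gamma(0) = 2 * (1 + 0.542226) = 2 * 1.542226 = 3.084452, which rounds to 3.0845.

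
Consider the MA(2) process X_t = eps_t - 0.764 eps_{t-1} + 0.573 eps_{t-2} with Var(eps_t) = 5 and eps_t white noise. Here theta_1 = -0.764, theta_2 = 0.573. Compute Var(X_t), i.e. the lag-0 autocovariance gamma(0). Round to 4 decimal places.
\gamma(0) = 9.5601

For an MA(q) process X_t = eps_t + sum_i theta_i eps_{t-i} with
Var(eps_t) = sigma^2, the variance is
  gamma(0) = sigma^2 * (1 + sum_i theta_i^2).
  sum_i theta_i^2 = (-0.764)^2 + (0.573)^2 = 0.583696 + 0.328329 = 0.912025.
  gamma(0) = 5 * (1 + 0.912025) = 5 * 1.912025 = 9.560125, which rounds to 9.5601.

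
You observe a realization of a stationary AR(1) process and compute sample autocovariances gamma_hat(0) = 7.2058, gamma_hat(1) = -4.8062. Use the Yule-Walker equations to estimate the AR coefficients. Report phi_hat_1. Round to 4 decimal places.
\hat\phi_{1} = -0.6670

The Yule-Walker equations for an AR(p) process read, in matrix form,
  Gamma_p phi = r_p,   with   (Gamma_p)_{ij} = gamma(|i - j|),
                       (r_p)_i = gamma(i),   i,j = 1..p.
Substitute the sample gammas (Toeplitz matrix and right-hand side of size 1):
  Gamma_p = [[7.2058]]
  r_p     = [-4.8062]
With p = 1 this is the single equation gamma(0) phi_1 = gamma(1):
  phi_hat_1 = gamma(1) / gamma(0) = -4.8062 / 7.2058 = -0.6670.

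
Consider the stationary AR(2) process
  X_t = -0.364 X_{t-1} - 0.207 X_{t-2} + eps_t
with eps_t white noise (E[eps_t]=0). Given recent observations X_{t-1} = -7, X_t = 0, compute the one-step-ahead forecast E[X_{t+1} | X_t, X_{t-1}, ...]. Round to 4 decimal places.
E[X_{t+1} \mid \mathcal F_t] = 1.4490

For an AR(p) model X_t = c + sum_i phi_i X_{t-i} + eps_t, the
one-step-ahead conditional mean is
  E[X_{t+1} | X_t, ...] = c + sum_i phi_i X_{t+1-i}.
Substitute known values:
  E[X_{t+1} | ...] = (-0.364) * (0) + (-0.207) * (-7)
                   = 1.4490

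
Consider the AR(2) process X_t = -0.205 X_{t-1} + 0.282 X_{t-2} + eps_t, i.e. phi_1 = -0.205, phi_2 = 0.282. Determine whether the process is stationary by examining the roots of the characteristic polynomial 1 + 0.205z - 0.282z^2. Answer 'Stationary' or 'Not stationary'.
\text{Stationary}

The AR(p) characteristic polynomial is P(z) = 1 + 0.205z - 0.282z^2.
Stationarity requires all roots to lie outside the unit circle, i.e. |z| > 1 for every root.
Set 1 + (0.205) z + (-0.282) z^2 = 0, i.e. a z^2 + b z + c = 0 with a = -0.282, b = 0.205, c = 1.
Discriminant D = b^2 - 4ac = (0.205)^2 - 4*(-0.282)*1 = 0.042025 - (-1.128) = 1.170025.
D >= 0, so the roots are real: z = (-b +/- sqrt(D)) / (2a) = (-0.205 +/- 1.081677) / (-0.564).
  z_1 = (-0.205 + 1.081677) / (-0.564) = -1.5544,   |z_1| = 1.5544.
  z_2 = (-0.205 - 1.081677) / (-0.564) = 2.2813,   |z_2| = 2.2813.
Moduli of all roots: 1.5544, 2.2813.
All moduli strictly greater than 1? Yes.
Verdict: Stationary.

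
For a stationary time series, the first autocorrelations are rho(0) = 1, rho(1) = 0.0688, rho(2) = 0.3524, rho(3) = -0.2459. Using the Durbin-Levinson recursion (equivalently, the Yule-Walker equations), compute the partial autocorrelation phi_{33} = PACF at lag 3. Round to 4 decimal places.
\phi_{33} = -0.3270

The PACF at lag k is phi_{kk}, the last component of the solution
to the Yule-Walker system G_k phi = r_k where
  (G_k)_{ij} = rho(|i - j|), (r_k)_i = rho(i), i,j = 1..k.
Equivalently, Durbin-Levinson gives phi_{kk} iteratively:
  phi_{11} = rho(1)
  phi_{kk} = [rho(k) - sum_{j=1..k-1} phi_{k-1,j} rho(k-j)]
            / [1 - sum_{j=1..k-1} phi_{k-1,j} rho(j)],
  phi_{k,j} = phi_{k-1,j} - phi_{kk} phi_{k-1,k-j},  j = 1..k-1.
Step k = 1:
  phi_11 = rho(1) = 0.0688.
Step k = 2:
  phi_22 = [rho(2) - phi_11 rho(1)] / [1 - phi_11 rho(1)] = [0.3524 - (0.0688)(0.0688)] / [1 - (0.0688)(0.0688)]
         = 0.34766656 / 0.99526656 = 0.34932.
  Update: phi_21 = phi_11 - phi_22 phi_11 = 0.0688 - (0.34932)(0.0688) = 0.044767.
Step k = 3:
  phi_33 = [rho(3) - phi_21 rho(2) - phi_22 rho(1)] / [1 - phi_21 rho(1) - phi_22 rho(2)]
    numerator   = -0.2459 - (0.044767)(0.3524) - (0.34932)(0.0688) = -0.28570903
    denominator = 1 - (0.044767)(0.0688) - (0.34932)(0.3524) = 0.87381966
  phi_33 = -0.28570903 / 0.87381966 = -0.327.
Therefore phi_{33} = -0.3270.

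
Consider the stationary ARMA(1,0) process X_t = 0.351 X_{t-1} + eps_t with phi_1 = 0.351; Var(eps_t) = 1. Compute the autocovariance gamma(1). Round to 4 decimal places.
\gamma(1) = 0.4003

Multiply the model equation by X_{t-k} and take expectations. With theta_0 = psi_0 = 1 and psi_j the MA(infinity) weights, this gives
  gamma(k) - sum_i phi_i gamma(k-i) = c_k,
  c_k = sigma^2 * sum_{j=k..q} theta_j psi_{j-k}   (c_k = 0 for k > q),
using gamma(-m) = gamma(m).
Pure AR (q = 0): c_0 = sigma^2 = 1, c_k = 0 for k >= 1.
Equations for k = 0 and k = 1 (AR order 1):
  gamma(0) = phi_1 gamma(1) + c_0
  gamma(1) = phi_1 gamma(0) + c_1
Substituting the second into the first: gamma(0) (1 - phi_1^2) = c_0 + phi_1 c_1, so
  gamma(0) = c_0 / (1 - phi_1^2) = 1 / (1 - (0.351)^2) = 1 / 0.876799 = 1.140512.
  gamma(1) = phi_1 gamma(0) = (0.351)(1.140512) = 0.40032.
Therefore gamma(1) = 0.4003 (to 4 decimal places).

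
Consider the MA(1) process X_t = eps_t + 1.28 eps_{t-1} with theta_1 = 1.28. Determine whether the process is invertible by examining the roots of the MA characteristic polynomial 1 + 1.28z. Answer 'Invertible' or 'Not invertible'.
\text{Not invertible}

The MA(q) characteristic polynomial is P(z) = 1 + 1.28z.
Invertibility requires all roots to lie outside the unit circle, i.e. |z| > 1 for every root.
This is linear in z: 1 + (1.28) z = 0  =>  z = -1/(1.28) = -0.78125,  |z| = 0.78125.
Moduli of all roots: 0.7812.
All moduli strictly greater than 1? No.
Verdict: Not invertible.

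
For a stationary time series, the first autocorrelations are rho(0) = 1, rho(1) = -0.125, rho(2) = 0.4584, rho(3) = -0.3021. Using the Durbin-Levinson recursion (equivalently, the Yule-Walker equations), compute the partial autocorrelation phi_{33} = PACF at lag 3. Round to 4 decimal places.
\phi_{33} = -0.2730

The PACF at lag k is phi_{kk}, the last component of the solution
to the Yule-Walker system G_k phi = r_k where
  (G_k)_{ij} = rho(|i - j|), (r_k)_i = rho(i), i,j = 1..k.
Equivalently, Durbin-Levinson gives phi_{kk} iteratively:
  phi_{11} = rho(1)
  phi_{kk} = [rho(k) - sum_{j=1..k-1} phi_{k-1,j} rho(k-j)]
            / [1 - sum_{j=1..k-1} phi_{k-1,j} rho(j)],
  phi_{k,j} = phi_{k-1,j} - phi_{kk} phi_{k-1,k-j},  j = 1..k-1.
Step k = 1:
  phi_11 = rho(1) = -0.125.
Step k = 2:
  phi_22 = [rho(2) - phi_11 rho(1)] / [1 - phi_11 rho(1)] = [0.4584 - (-0.125)(-0.125)] / [1 - (-0.125)(-0.125)]
         = 0.442775 / 0.984375 = 0.449803.
  Update: phi_21 = phi_11 - phi_22 phi_11 = -0.125 - (0.449803)(-0.125) = -0.068775.
Step k = 3:
  phi_33 = [rho(3) - phi_21 rho(2) - phi_22 rho(1)] / [1 - phi_21 rho(1) - phi_22 rho(2)]
    numerator   = -0.3021 - (-0.068775)(0.4584) - (0.449803)(-0.125) = -0.21434833
    denominator = 1 - (-0.068775)(-0.125) - (0.449803)(0.4584) = 0.7852134
  phi_33 = -0.21434833 / 0.7852134 = -0.273.
Therefore phi_{33} = -0.2730.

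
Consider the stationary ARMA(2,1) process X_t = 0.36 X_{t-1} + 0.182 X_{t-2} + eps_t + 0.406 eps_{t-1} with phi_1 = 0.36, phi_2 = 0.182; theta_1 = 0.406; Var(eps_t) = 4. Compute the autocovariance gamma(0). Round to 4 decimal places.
\gamma(0) = 7.8101

Multiply the model equation by X_{t-k} and take expectations. With theta_0 = psi_0 = 1 and psi_j the MA(infinity) weights, this gives
  gamma(k) - sum_i phi_i gamma(k-i) = c_k,
  c_k = sigma^2 * sum_{j=k..q} theta_j psi_{j-k}   (c_k = 0 for k > q),
using gamma(-m) = gamma(m).
psi-weights needed (psi_j = theta_j + sum_i phi_i psi_{j-i}):
  psi_1 = theta_1 + phi_1 = 0.406 + (0.36) = 0.766
Right-hand sides:
  c_0 = sigma^2 (1 + theta_1 psi_1) = 4 * (1 + (0.406)(0.766)) = 4 * 1.310996 = 5.243984
  c_1 = sigma^2 theta_1 = 4 * (0.406) = 1.624
  c_2 = 0
Equations for k = 0, 1, 2 (AR order 2, c_2 = 0):
  (E0) gamma(0) = phi_1 gamma(1) + phi_2 gamma(2) + c_0
  (E1) gamma(1) = phi_1 gamma(0) + phi_2 gamma(1) + c_1
  (E2) gamma(2) = phi_1 gamma(1) + phi_2 gamma(0)
From (E1): gamma(1) = A gamma(0) + B with
  A = phi_1 / (1 - phi_2) = 0.36 / 0.818 = 0.440098,   B = c_1 / (1 - phi_2) = 1.624 / 0.818 = 1.98533.
Insert (E2) into (E0): gamma(0) (1 - phi_2^2) = phi_1 (1 + phi_2) gamma(1) + c_0.
  phi_1 (1 + phi_2) = (0.36)(1.182) = 0.42552,   1 - phi_2^2 = 0.966876.
Replace gamma(1) by A gamma(0) + B and collect gamma(0):
  gamma(0) [0.966876 - (0.42552)(0.440098)] = (0.42552)(1.98533) + 5.243984
  gamma(0) * 0.779606 = 6.088782
  gamma(0) = 6.088782 / 0.779606 = 7.81008.
Therefore gamma(0) = 7.8101 (to 4 decimal places).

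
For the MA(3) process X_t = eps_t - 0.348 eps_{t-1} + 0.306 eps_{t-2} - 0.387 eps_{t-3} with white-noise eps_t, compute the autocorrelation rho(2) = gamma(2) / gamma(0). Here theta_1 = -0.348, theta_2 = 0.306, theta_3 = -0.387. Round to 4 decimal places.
\rho(2) = 0.3230

For an MA(q) process with theta_0 = 1, the autocovariance is
  gamma(k) = sigma^2 * sum_{i=0..q-k} theta_i * theta_{i+k},
and rho(k) = gamma(k) / gamma(0). Sigma^2 cancels.
  numerator   = (1)*(0.306) + (-0.348)*(-0.387) = 0.440676.
  denominator = (1)^2 + (-0.348)^2 + (0.306)^2 + (-0.387)^2 = 1.364509.
  rho(2) = 0.440676 / 1.364509 = 0.3230.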